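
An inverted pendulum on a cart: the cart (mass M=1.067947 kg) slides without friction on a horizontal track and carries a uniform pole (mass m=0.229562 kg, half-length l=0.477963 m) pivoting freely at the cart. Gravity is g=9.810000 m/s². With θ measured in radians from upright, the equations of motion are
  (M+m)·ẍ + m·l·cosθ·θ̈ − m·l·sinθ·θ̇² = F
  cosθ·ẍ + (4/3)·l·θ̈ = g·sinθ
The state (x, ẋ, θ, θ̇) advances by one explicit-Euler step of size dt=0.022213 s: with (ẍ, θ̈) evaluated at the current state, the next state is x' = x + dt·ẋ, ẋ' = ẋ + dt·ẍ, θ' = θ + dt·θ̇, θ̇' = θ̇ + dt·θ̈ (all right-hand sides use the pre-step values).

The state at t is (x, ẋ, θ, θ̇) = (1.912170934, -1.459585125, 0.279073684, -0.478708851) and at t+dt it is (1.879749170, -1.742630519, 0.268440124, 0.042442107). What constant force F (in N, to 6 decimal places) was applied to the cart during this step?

ẍ = (ẋ'−ẋ)/dt = (-1.742630519−-1.459585125)/0.022213 = -12.742331
θ̈ = (θ̇'−θ̇)/dt = (0.042442107−-0.478708851)/0.022213 = 23.461530
sinθ=0.275465, cosθ=0.961311
F = (M+m)·ẍ + m·l·cosθ·θ̈ − m·l·sinθ·θ̇² = -16.533289 + 2.474654 − 0.006926 = -14.065561

F = -14.065561 N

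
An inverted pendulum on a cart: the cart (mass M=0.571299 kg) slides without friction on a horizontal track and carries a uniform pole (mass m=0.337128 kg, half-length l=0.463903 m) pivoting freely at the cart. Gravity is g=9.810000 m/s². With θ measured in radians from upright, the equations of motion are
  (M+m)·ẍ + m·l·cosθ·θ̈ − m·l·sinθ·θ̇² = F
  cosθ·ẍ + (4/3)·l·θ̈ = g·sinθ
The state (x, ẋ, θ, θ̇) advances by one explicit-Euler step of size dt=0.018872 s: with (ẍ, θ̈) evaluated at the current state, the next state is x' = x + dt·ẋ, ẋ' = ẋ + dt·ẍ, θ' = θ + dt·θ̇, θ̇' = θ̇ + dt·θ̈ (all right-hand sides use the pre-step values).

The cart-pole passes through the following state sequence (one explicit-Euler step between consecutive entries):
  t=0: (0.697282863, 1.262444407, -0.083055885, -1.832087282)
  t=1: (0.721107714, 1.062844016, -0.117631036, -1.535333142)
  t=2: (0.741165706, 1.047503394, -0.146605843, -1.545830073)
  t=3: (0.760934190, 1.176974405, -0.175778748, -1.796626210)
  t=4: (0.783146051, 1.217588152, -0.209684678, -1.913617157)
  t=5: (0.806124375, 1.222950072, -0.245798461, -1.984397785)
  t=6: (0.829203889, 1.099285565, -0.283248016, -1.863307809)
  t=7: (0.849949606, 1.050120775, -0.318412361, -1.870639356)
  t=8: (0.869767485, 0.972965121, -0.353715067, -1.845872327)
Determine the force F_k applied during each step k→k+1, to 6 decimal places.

step 0→1:
  ẍ = (ẋ'−ẋ)/dt = (1.062844016−1.262444407)/0.018872 = -10.576536
  θ̈ = (θ̇'−θ̇)/dt = (-1.535333142−-1.832087282)/0.018872 = 15.724573
  sinθ=-0.082960, cosθ=0.996553
  F = (M+m)·ẍ + m·l·cosθ·θ̈ − m·l·sinθ·θ̇² = -9.608011 + 2.450762 − -0.043550 = -7.113699
step 1→2:
  ẍ = (ẋ'−ẋ)/dt = (1.047503394−1.062844016)/0.018872 = -0.812877
  θ̈ = (θ̇'−θ̇)/dt = (-1.545830073−-1.535333142)/0.018872 = -0.556217
  sinθ=-0.117360, cosθ=0.993089
  F = (M+m)·ẍ + m·l·cosθ·θ̈ − m·l·sinθ·θ̇² = -0.738440 + -0.086388 − -0.043266 = -0.781562
step 2→3:
  ẍ = (ẋ'−ẋ)/dt = (1.176974405−1.047503394)/0.018872 = 6.860482
  θ̈ = (θ̇'−θ̇)/dt = (-1.796626210−-1.545830073)/0.018872 = -13.289325
  sinθ=-0.146081, cosθ=0.989273
  F = (M+m)·ẍ + m·l·cosθ·θ̈ − m·l·sinθ·θ̇² = 6.232247 + -2.056084 − -0.054593 = 4.230756
step 3→4:
  ẍ = (ẋ'−ẋ)/dt = (1.217588152−1.176974405)/0.018872 = 2.152064
  θ̈ = (θ̇'−θ̇)/dt = (-1.913617157−-1.796626210)/0.018872 = -6.199181
  sinθ=-0.174875, cosθ=0.984591
  F = (M+m)·ẍ + m·l·cosθ·θ̈ − m·l·sinθ·θ̇² = 1.954993 + -0.954579 − -0.088281 = 1.088694
step 4→5:
  ẍ = (ẋ'−ẋ)/dt = (1.222950072−1.217588152)/0.018872 = 0.284120
  θ̈ = (θ̇'−θ̇)/dt = (-1.984397785−-1.913617157)/0.018872 = -3.750563
  sinθ=-0.208151, cosθ=0.978097
  F = (M+m)·ẍ + m·l·cosθ·θ̈ − m·l·sinθ·θ̇² = 0.258103 + -0.573720 − -0.119210 = -0.196408
step 5→6:
  ẍ = (ẋ'−ẋ)/dt = (1.099285565−1.222950072)/0.018872 = -6.552803
  θ̈ = (θ̇'−θ̇)/dt = (-1.863307809−-1.984397785)/0.018872 = 6.416383
  sinθ=-0.243331, cosθ=0.969943
  F = (M+m)·ẍ + m·l·cosθ·θ̈ − m·l·sinθ·θ̇² = -5.952744 + 0.973327 − -0.149857 = -4.829560
step 6→7:
  ẍ = (ẋ'−ẋ)/dt = (1.050120775−1.099285565)/0.018872 = -2.605171
  θ̈ = (θ̇'−θ̇)/dt = (-1.870639356−-1.863307809)/0.018872 = -0.388488
  sinθ=-0.279476, cosθ=0.960153
  F = (M+m)·ẍ + m·l·cosθ·θ̈ − m·l·sinθ·θ̇² = -2.366608 + -0.058336 − -0.151752 = -2.273192
step 7→8:
  ẍ = (ẋ'−ẋ)/dt = (0.972965121−1.050120775)/0.018872 = -4.088367
  θ̈ = (θ̇'−θ̇)/dt = (-1.845872327−-1.870639356)/0.018872 = 1.312369
  sinθ=-0.313059, cosθ=0.949734
  F = (M+m)·ẍ + m·l·cosθ·θ̈ − m·l·sinθ·θ̇² = -3.713983 + 0.194931 − -0.171328 = -3.347724

F_0 = -7.113699 N
F_1 = -0.781562 N
F_2 = 4.230756 N
F_3 = 1.088694 N
F_4 = -0.196408 N
F_5 = -4.829560 N
F_6 = -2.273192 N
F_7 = -3.347724 N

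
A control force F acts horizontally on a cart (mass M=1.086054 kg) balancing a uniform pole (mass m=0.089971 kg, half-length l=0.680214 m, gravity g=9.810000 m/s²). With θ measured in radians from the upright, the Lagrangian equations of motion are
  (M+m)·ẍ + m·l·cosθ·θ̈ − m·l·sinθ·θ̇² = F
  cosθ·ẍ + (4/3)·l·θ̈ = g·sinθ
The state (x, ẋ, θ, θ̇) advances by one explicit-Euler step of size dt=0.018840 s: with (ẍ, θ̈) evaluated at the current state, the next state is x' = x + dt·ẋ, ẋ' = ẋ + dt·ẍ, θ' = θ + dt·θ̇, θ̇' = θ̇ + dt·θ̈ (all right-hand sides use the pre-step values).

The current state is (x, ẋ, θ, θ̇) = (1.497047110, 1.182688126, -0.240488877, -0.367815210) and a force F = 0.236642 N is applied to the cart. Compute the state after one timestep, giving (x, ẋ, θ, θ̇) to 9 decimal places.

(1.519328954, 1.189256143, -0.247418516, -0.423384914)

sinθ=-0.238177463, cosθ=0.971221651
temp = (F + m·l·θ̇²·sinθ)/(M+m) = (0.236642 + -0.001972006)/1.176025 = 0.199545073
θ̈ = (g·sinθ − cosθ·temp)/(l·(4/3 − m·cos²θ/(M+m))) = -2.949559661
ẍ = temp − m·l·θ̈·cosθ/(M+m) = 0.348620856
Euler: x'=1.497047110+0.018840·1.182688126=1.519328954, ẋ'=1.182688126+0.018840·0.348620856=1.189256143
       θ'=-0.240488877+0.018840·-0.367815210=-0.247418516, θ̇'=-0.367815210+0.018840·-2.949559661=-0.423384914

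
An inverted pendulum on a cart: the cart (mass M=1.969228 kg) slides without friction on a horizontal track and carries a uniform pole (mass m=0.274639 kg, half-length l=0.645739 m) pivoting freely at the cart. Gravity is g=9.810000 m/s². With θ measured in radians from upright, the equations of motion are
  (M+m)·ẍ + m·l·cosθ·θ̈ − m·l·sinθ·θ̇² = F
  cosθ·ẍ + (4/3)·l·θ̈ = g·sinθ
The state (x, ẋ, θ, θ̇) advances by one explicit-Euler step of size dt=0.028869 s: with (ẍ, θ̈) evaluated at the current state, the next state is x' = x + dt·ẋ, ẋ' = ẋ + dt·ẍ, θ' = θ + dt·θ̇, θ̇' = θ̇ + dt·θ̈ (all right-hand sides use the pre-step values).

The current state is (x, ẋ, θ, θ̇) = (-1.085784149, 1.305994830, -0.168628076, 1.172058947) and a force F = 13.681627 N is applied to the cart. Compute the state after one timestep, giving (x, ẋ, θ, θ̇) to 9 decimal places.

sinθ=-0.167830043, cosθ=0.985815945
temp = (F + m·l·θ̇²·sinθ)/(M+m) = (13.681627 + -0.040887244)/2.243867 = 6.079121336
θ̈ = (g·sinθ − cosθ·temp)/(l·(4/3 − m·cos²θ/(M+m))) = -9.741827231
ẍ = temp − m·l·θ̈·cosθ/(M+m) = 6.838150348
Euler: x'=-1.085784149+0.028869·1.305994830=-1.048081384, ẋ'=1.305994830+0.028869·6.838150348=1.503405392
       θ'=-0.168628076+0.028869·1.172058947=-0.134791906, θ̇'=1.172058947+0.028869·-9.741827231=0.890822137

(-1.048081384, 1.503405392, -0.134791906, 0.890822137)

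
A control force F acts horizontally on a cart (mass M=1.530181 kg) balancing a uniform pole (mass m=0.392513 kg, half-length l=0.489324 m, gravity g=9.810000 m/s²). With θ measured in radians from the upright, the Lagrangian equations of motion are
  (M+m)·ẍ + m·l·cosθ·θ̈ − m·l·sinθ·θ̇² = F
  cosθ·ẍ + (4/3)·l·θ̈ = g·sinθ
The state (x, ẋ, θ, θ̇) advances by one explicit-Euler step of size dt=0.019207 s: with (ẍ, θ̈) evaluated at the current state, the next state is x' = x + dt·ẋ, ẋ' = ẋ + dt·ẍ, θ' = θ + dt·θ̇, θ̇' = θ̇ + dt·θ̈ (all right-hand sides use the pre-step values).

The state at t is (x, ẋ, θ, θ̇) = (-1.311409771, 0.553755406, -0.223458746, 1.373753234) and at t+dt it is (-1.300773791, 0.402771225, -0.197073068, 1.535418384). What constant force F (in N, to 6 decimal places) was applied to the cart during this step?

ẍ = (ẋ'−ẋ)/dt = (0.402771225−0.553755406)/0.019207 = -7.860893
θ̈ = (θ̇'−θ̇)/dt = (1.535418384−1.373753234)/0.019207 = 8.416991
sinθ=-0.221604, cosθ=0.975137
F = (M+m)·ẍ + m·l·cosθ·θ̈ − m·l·sinθ·θ̇² = -15.114093 + 1.576424 − -0.080324 = -13.457345

F = -13.457345 N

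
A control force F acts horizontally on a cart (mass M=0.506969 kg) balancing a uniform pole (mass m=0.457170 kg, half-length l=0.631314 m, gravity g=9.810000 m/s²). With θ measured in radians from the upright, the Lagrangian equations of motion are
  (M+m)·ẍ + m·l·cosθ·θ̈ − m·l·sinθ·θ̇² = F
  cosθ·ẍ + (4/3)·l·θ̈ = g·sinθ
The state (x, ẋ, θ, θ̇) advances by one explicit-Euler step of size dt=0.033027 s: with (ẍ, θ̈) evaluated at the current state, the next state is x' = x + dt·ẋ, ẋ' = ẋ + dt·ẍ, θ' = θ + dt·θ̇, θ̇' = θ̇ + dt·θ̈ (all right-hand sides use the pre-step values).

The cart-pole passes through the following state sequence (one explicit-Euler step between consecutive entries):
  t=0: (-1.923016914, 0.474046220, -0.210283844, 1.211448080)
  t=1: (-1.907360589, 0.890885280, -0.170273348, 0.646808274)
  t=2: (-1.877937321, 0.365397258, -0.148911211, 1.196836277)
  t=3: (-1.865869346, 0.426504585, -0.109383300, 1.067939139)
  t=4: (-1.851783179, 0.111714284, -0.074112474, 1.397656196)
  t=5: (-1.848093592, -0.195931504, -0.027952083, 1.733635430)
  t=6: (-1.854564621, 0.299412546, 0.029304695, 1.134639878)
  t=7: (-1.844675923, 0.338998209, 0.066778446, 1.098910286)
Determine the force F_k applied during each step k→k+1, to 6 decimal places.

F_0 = 7.431364 N
F_1 = -10.582723 N
F_2 = 0.731262 N
F_3 = -6.289440 N
F_4 = -6.011177 N
F_5 = 9.252065 N
F_6 = 0.832614 N

step 0→1:
  ẍ = (ẋ'−ẋ)/dt = (0.890885280−0.474046220)/0.033027 = 12.621160
  θ̈ = (θ̇'−θ̇)/dt = (0.646808274−1.211448080)/0.033027 = -17.096309
  sinθ=-0.208737, cosθ=0.977972
  F = (M+m)·ẍ + m·l·cosθ·θ̈ − m·l·sinθ·θ̇² = 12.168553 + -4.825605 − -0.088416 = 7.431364
step 1→2:
  ẍ = (ẋ'−ẋ)/dt = (0.365397258−0.890885280)/0.033027 = -15.910861
  θ̈ = (θ̇'−θ̇)/dt = (1.196836277−0.646808274)/0.033027 = 16.653889
  sinθ=-0.169452, cosθ=0.985538
  F = (M+m)·ẍ + m·l·cosθ·θ̈ − m·l·sinθ·θ̇² = -15.340282 + 4.737098 − -0.020461 = -10.582723
step 2→3:
  ẍ = (ẋ'−ẋ)/dt = (0.426504585−0.365397258)/0.033027 = 1.850223
  θ̈ = (θ̇'−θ̇)/dt = (1.067939139−1.196836277)/0.033027 = -3.902781
  sinθ=-0.148361, cosθ=0.988933
  F = (M+m)·ẍ + m·l·cosθ·θ̈ − m·l·sinθ·θ̇² = 1.783873 + -1.113946 − -0.061336 = 0.731262
step 3→4:
  ẍ = (ẋ'−ẋ)/dt = (0.111714284−0.426504585)/0.033027 = -9.531302
  θ̈ = (θ̇'−θ̇)/dt = (1.397656196−1.067939139)/0.033027 = 9.983258
  sinθ=-0.109165, cosθ=0.994024
  F = (M+m)·ẍ + m·l·cosθ·θ̈ − m·l·sinθ·θ̇² = -9.189500 + 2.864126 − -0.035934 = -6.289440
step 4→5:
  ẍ = (ẋ'−ẋ)/dt = (-0.195931504−0.111714284)/0.033027 = -9.314978
  θ̈ = (θ̇'−θ̇)/dt = (1.733635430−1.397656196)/0.033027 = 10.172866
  sinθ=-0.074045, cosθ=0.997255
  F = (M+m)·ẍ + m·l·cosθ·θ̈ − m·l·sinθ·θ̇² = -8.980934 + 2.928011 − -0.041746 = -6.011177
step 5→6:
  ẍ = (ẋ'−ẋ)/dt = (0.299412546−-0.195931504)/0.033027 = 14.998155
  θ̈ = (θ̇'−θ̇)/dt = (1.134639878−1.733635430)/0.033027 = -18.136541
  sinθ=-0.027948, cosθ=0.999609
  F = (M+m)·ẍ + m·l·cosθ·θ̈ − m·l·sinθ·θ̇² = 14.460306 + -5.232484 − -0.024244 = 9.252065
step 6→7:
  ẍ = (ẋ'−ẋ)/dt = (0.338998209−0.299412546)/0.033027 = 1.198585
  θ̈ = (θ̇'−θ̇)/dt = (1.098910286−1.134639878)/0.033027 = -1.081830
  sinθ=0.029301, cosθ=0.999571
  F = (M+m)·ẍ + m·l·cosθ·θ̈ − m·l·sinθ·θ̇² = 1.155602 + -0.312101 − 0.010887 = 0.832614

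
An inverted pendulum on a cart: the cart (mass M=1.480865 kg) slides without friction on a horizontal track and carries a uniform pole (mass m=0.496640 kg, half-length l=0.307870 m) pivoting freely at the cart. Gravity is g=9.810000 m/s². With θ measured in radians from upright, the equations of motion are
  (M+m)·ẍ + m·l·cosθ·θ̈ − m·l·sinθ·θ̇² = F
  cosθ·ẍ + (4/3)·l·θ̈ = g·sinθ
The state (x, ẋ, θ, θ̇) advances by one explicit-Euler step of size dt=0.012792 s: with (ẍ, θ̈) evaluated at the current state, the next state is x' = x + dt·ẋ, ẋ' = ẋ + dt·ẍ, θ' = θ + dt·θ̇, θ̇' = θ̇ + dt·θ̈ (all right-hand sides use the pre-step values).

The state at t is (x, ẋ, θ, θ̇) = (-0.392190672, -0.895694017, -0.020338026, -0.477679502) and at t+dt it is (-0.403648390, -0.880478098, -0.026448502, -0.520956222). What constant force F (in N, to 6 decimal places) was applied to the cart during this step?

F = 1.835754 N

ẍ = (ẋ'−ẋ)/dt = (-0.880478098−-0.895694017)/0.012792 = 1.189487
θ̈ = (θ̇'−θ̇)/dt = (-0.520956222−-0.477679502)/0.012792 = -3.383108
sinθ=-0.020337, cosθ=0.999793
F = (M+m)·ẍ + m·l·cosθ·θ̈ − m·l·sinθ·θ̇² = 2.352217 + -0.517172 − -0.000710 = 1.835754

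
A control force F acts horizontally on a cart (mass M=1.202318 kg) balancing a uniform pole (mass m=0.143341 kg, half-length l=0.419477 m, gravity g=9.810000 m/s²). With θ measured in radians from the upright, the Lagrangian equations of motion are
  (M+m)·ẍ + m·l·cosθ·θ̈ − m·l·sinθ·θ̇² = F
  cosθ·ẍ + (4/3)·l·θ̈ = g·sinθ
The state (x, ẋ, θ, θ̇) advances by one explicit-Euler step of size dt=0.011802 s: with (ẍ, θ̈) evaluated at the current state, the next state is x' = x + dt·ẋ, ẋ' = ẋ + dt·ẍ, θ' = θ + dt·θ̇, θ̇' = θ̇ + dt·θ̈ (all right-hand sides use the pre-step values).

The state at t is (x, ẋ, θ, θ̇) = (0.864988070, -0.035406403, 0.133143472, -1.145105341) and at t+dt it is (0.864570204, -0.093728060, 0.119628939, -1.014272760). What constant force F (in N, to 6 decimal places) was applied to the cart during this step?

ẍ = (ẋ'−ẋ)/dt = (-0.093728060−-0.035406403)/0.011802 = -4.941676
θ̈ = (θ̇'−θ̇)/dt = (-1.014272760−-1.145105341)/0.011802 = 11.085628
sinθ=0.132750, cosθ=0.991149
F = (M+m)·ẍ + m·l·cosθ·θ̈ − m·l·sinθ·θ̇² = -6.649810 + 0.660660 − 0.010467 = -5.999617

F = -5.999617 N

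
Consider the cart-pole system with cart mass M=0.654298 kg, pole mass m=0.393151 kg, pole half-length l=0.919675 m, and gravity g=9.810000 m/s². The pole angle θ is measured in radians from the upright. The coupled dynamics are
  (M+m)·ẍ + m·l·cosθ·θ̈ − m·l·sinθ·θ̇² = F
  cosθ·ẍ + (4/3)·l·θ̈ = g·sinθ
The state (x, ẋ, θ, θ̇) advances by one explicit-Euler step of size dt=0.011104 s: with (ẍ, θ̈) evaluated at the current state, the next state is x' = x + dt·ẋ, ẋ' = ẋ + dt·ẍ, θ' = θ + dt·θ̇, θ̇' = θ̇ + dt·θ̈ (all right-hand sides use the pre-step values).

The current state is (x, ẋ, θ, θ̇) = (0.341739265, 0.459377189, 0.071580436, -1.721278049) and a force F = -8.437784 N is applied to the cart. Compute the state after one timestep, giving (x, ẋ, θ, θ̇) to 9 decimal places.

(0.346840189, 0.333220905, 0.052467365, -1.612307074)

sinθ=0.071519325, cosθ=0.997439214
temp = (F + m·l·θ̇²·sinθ)/(M+m) = (-8.437784 + 0.076615957)/1.047449 = -7.982410640
θ̈ = (g·sinθ − cosθ·temp)/(l·(4/3 − m·cos²θ/(M+m))) = 9.813668491
ẍ = temp − m·l·θ̈·cosθ/(M+m) = -11.361336798
Euler: x'=0.341739265+0.011104·0.459377189=0.346840189, ẋ'=0.459377189+0.011104·-11.361336798=0.333220905
       θ'=0.071580436+0.011104·-1.721278049=0.052467365, θ̇'=-1.721278049+0.011104·9.813668491=-1.612307074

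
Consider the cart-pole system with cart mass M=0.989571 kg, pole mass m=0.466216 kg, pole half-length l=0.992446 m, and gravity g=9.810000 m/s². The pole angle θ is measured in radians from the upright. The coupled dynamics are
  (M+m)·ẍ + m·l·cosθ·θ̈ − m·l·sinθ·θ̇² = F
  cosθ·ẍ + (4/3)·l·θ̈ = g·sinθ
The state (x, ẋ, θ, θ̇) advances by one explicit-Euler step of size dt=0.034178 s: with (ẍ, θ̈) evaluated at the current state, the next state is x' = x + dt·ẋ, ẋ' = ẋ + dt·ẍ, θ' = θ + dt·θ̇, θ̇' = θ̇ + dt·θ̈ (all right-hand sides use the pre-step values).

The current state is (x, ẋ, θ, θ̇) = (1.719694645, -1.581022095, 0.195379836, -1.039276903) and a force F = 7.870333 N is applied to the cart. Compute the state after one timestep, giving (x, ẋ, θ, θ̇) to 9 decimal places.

sinθ=0.194139158, cosθ=0.980973999
temp = (F + m·l·θ̇²·sinθ)/(M+m) = (7.870333 + 0.097021895)/1.455787 = 5.472885041
θ̈ = (g·sinθ − cosθ·temp)/(l·(4/3 − m·cos²θ/(M+m))) = -3.404974192
ẍ = temp − m·l·θ̈·cosθ/(M+m) = 6.534501257
Euler: x'=1.719694645+0.034178·-1.581022095=1.665658472, ẋ'=-1.581022095+0.034178·6.534501257=-1.357685911
       θ'=0.195379836+0.034178·-1.039276903=0.159859430, θ̇'=-1.039276903+0.034178·-3.404974192=-1.155652111

(1.665658472, -1.357685911, 0.159859430, -1.155652111)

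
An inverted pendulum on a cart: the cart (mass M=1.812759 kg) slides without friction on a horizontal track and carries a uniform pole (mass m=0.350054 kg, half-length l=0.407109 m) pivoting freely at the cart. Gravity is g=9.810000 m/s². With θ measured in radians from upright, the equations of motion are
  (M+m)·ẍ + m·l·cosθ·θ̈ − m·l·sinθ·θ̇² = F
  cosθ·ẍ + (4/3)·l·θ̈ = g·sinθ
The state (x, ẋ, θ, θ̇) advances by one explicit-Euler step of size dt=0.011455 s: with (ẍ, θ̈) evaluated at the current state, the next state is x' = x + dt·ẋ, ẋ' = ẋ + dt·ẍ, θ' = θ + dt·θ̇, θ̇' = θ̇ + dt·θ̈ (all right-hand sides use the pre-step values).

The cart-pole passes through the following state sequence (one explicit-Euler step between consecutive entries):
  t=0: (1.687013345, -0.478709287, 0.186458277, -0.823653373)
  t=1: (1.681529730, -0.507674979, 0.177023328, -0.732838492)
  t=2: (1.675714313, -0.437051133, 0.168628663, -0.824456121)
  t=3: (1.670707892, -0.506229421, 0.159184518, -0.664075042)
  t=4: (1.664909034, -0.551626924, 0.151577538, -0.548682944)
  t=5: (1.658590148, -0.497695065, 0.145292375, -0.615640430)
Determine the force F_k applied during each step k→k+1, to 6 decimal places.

F_0 = -4.376688 N
F_1 = 12.198986 N
F_2 = -11.110798 N
F_3 = -7.164015 N
F_4 = 9.352912 N

step 0→1:
  ẍ = (ẋ'−ẋ)/dt = (-0.507674979−-0.478709287)/0.011455 = -2.528651
  θ̈ = (θ̇'−θ̇)/dt = (-0.732838492−-0.823653373)/0.011455 = 7.927969
  sinθ=0.185380, cosθ=0.982667
  F = (M+m)·ẍ + m·l·cosθ·θ̈ − m·l·sinθ·θ̇² = -5.468998 + 1.110233 − 0.017922 = -4.376688
step 1→2:
  ẍ = (ẋ'−ẋ)/dt = (-0.437051133−-0.507674979)/0.011455 = 6.165329
  θ̈ = (θ̇'−θ̇)/dt = (-0.824456121−-0.732838492)/0.011455 = -7.998047
  sinθ=0.176100, cosθ=0.984372
  F = (M+m)·ẍ + m·l·cosθ·θ̈ − m·l·sinθ·θ̇² = 13.334454 + -1.121990 − 0.013478 = 12.198986
step 2→3:
  ẍ = (ẋ'−ẋ)/dt = (-0.506229421−-0.437051133)/0.011455 = -6.039135
  θ̈ = (θ̇'−θ̇)/dt = (-0.664075042−-0.824456121)/0.011455 = 14.000967
  sinθ=0.167831, cosθ=0.985816
  F = (M+m)·ẍ + m·l·cosθ·θ̈ − m·l·sinθ·θ̇² = -13.061519 + 1.966978 − 0.016257 = -11.110798
step 3→4:
  ẍ = (ẋ'−ẋ)/dt = (-0.551626924−-0.506229421)/0.011455 = -3.963117
  θ̈ = (θ̇'−θ̇)/dt = (-0.548682944−-0.664075042)/0.011455 = 10.073514
  sinθ=0.158513, cosθ=0.987357
  F = (M+m)·ẍ + m·l·cosθ·θ̈ − m·l·sinθ·θ̇² = -8.571481 + 1.417428 − 0.009962 = -7.164015
step 4→5:
  ẍ = (ẋ'−ẋ)/dt = (-0.497695065−-0.551626924)/0.011455 = 4.708150
  θ̈ = (θ̇'−θ̇)/dt = (-0.615640430−-0.548682944)/0.011455 = -5.845263
  sinθ=0.150998, cosθ=0.988534
  F = (M+m)·ẍ + m·l·cosθ·θ̈ − m·l·sinθ·θ̇² = 10.182848 + -0.823458 − 0.006478 = 9.352912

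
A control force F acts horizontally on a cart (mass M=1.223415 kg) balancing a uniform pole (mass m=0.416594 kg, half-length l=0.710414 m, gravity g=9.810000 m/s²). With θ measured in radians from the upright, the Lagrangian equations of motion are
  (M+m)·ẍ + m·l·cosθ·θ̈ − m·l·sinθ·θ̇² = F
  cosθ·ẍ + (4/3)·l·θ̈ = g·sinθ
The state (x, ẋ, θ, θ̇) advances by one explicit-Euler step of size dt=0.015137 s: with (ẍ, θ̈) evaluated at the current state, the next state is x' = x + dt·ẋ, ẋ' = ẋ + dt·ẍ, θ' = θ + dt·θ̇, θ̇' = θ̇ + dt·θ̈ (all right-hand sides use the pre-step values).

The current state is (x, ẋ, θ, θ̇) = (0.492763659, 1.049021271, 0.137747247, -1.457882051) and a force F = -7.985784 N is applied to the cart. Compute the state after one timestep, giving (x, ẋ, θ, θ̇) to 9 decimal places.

(0.508642694, 0.954616997, 0.115679286, -1.337635189)

sinθ=0.137312050, cosθ=0.990527839
temp = (F + m·l·θ̇²·sinθ)/(M+m) = (-7.985784 + 0.086372990)/1.640009 = -4.816687598
θ̈ = (g·sinθ − cosθ·temp)/(l·(4/3 − m·cos²θ/(M+m))) = 7.943903184
ẍ = temp − m·l·θ̈·cosθ/(M+m) = -6.236656782
Euler: x'=0.492763659+0.015137·1.049021271=0.508642694, ẋ'=1.049021271+0.015137·-6.236656782=0.954616997
       θ'=0.137747247+0.015137·-1.457882051=0.115679286, θ̇'=-1.457882051+0.015137·7.943903184=-1.337635189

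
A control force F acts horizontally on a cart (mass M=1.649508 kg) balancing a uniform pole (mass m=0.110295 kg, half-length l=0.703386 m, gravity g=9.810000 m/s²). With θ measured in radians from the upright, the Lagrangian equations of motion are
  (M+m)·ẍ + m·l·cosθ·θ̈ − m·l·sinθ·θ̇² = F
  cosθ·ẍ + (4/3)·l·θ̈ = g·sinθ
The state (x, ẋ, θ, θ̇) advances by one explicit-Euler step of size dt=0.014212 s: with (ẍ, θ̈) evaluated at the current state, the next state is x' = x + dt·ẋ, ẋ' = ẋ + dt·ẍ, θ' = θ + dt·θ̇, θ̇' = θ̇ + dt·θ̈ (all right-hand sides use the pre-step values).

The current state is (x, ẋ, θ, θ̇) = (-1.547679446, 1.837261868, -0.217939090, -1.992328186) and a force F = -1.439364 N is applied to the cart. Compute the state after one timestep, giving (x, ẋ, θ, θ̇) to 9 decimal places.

sinθ=-0.216217924, cosθ=0.976345128
temp = (F + m·l·θ̇²·sinθ)/(M+m) = (-1.439364 + -0.066582944)/1.759803 = -0.855747458
θ̈ = (g·sinθ − cosθ·temp)/(l·(4/3 − m·cos²θ/(M+m))) = -1.435094681
ẍ = temp − m·l·θ̈·cosθ/(M+m) = -0.793978623
Euler: x'=-1.547679446+0.014212·1.837261868=-1.521568280, ẋ'=1.837261868+0.014212·-0.793978623=1.825977844
       θ'=-0.217939090+0.014212·-1.992328186=-0.246254058, θ̇'=-1.992328186+0.014212·-1.435094681=-2.012723752

(-1.521568280, 1.825977844, -0.246254058, -2.012723752)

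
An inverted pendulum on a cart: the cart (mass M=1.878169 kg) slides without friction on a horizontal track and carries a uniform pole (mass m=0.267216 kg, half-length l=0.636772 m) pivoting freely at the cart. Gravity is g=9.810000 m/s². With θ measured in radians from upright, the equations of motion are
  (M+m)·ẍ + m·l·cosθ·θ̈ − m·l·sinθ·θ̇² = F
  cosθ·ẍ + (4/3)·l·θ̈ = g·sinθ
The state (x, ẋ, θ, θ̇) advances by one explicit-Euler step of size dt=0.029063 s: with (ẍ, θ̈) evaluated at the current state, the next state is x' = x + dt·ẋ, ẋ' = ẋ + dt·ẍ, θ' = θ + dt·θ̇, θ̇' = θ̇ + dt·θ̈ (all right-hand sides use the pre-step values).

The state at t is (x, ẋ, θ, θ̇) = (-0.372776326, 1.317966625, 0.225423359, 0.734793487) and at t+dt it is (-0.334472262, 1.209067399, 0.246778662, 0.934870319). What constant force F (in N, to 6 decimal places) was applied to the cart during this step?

F = -6.917548 N

ẍ = (ẋ'−ẋ)/dt = (1.209067399−1.317966625)/0.029063 = -3.747006
θ̈ = (θ̇'−θ̇)/dt = (0.934870319−0.734793487)/0.029063 = 6.884246
sinθ=0.223519, cosθ=0.974700
F = (M+m)·ẍ + m·l·cosθ·θ̈ − m·l·sinθ·θ̇² = -8.038770 + 1.141757 − 0.020535 = -6.917548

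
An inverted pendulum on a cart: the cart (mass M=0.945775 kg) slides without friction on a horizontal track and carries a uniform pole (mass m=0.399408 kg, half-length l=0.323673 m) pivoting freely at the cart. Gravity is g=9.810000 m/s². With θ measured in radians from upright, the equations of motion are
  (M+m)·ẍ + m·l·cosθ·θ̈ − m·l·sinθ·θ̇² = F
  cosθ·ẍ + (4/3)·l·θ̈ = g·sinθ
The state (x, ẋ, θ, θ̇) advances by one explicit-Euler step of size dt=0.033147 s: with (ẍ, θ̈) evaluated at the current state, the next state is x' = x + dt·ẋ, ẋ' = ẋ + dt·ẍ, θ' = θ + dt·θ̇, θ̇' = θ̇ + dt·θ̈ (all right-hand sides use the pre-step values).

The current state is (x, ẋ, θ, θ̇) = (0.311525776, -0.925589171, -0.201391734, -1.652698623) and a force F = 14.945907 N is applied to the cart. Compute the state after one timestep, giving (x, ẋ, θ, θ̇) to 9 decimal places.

sinθ=-0.200033130, cosθ=0.979789134
temp = (F + m·l·θ̇²·sinθ)/(M+m) = (14.945907 + -0.070633787)/1.345183 = 11.058178116
θ̈ = (g·sinθ − cosθ·temp)/(l·(4/3 − m·cos²θ/(M+m))) = -37.715313946
ẍ = temp − m·l·θ̈·cosθ/(M+m) = 14.609517750
Euler: x'=0.311525776+0.033147·-0.925589171=0.280845272, ẋ'=-0.925589171+0.033147·14.609517750=-0.441327486
       θ'=-0.201391734+0.033147·-1.652698623=-0.256173735, θ̇'=-1.652698623+0.033147·-37.715313946=-2.902848134

(0.280845272, -0.441327486, -0.256173735, -2.902848134)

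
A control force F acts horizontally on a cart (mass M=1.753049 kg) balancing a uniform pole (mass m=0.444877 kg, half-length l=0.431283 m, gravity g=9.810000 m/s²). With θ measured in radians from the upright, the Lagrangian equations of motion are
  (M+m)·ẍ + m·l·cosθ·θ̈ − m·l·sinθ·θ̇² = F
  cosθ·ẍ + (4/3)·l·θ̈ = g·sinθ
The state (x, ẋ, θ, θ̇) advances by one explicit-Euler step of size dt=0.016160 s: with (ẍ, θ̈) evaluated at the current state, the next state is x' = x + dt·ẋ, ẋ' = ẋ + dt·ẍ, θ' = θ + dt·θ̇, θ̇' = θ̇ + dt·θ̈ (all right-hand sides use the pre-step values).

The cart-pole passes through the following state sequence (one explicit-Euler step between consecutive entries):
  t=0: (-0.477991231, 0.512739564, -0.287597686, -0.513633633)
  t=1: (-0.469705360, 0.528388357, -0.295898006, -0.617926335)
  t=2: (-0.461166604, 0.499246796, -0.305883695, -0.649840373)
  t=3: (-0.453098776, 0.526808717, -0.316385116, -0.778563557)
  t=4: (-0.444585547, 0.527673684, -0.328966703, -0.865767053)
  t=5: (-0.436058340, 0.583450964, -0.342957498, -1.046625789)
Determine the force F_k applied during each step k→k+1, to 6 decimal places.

F_0 = 0.955344 N
F_1 = -4.304637 N
F_2 = 2.315715 N
F_3 = -0.830149 N
F_4 = 5.600554 N

step 0→1:
  ẍ = (ẋ'−ẋ)/dt = (0.528388357−0.512739564)/0.016160 = 0.968366
  θ̈ = (θ̇'−θ̇)/dt = (-0.617926335−-0.513633633)/0.016160 = -6.453756
  sinθ=-0.283649, cosθ=0.958928
  F = (M+m)·ẍ + m·l·cosθ·θ̈ − m·l·sinθ·θ̇² = 2.128397 + -1.187410 − -0.014358 = 0.955344
step 1→2:
  ẍ = (ẋ'−ẋ)/dt = (0.499246796−0.528388357)/0.016160 = -1.803314
  θ̈ = (θ̇'−θ̇)/dt = (-0.649840373−-0.617926335)/0.016160 = -1.974879
  sinθ=-0.291599, cosθ=0.956541
  F = (M+m)·ẍ + m·l·cosθ·θ̈ − m·l·sinθ·θ̇² = -3.963552 + -0.362448 − -0.021363 = -4.304637
step 2→3:
  ẍ = (ẋ'−ẋ)/dt = (0.526808717−0.499246796)/0.016160 = 1.705564
  θ̈ = (θ̇'−θ̇)/dt = (-0.778563557−-0.649840373)/0.016160 = -7.965544
  sinθ=-0.301136, cosθ=0.953581
  F = (M+m)·ẍ + m·l·cosθ·θ̈ − m·l·sinθ·θ̇² = 3.748704 + -1.457389 − -0.024399 = 2.315715
step 3→4:
  ẍ = (ẋ'−ẋ)/dt = (0.527673684−0.526808717)/0.016160 = 0.053525
  θ̈ = (θ̇'−θ̇)/dt = (-0.865767053−-0.778563557)/0.016160 = -5.396256
  sinθ=-0.311133, cosθ=0.950366
  F = (M+m)·ẍ + m·l·cosθ·θ̈ − m·l·sinθ·θ̇² = 0.117644 + -0.983979 − -0.036186 = -0.830149
step 4→5:
  ẍ = (ẋ'−ẋ)/dt = (0.583450964−0.527673684)/0.016160 = 3.451564
  θ̈ = (θ̇'−θ̇)/dt = (-1.046625789−-0.865767053)/0.016160 = -11.191753
  sinθ=-0.323065, cosθ=0.946377
  F = (M+m)·ẍ + m·l·cosθ·θ̈ − m·l·sinθ·θ̇² = 7.586283 + -2.032191 − -0.046462 = 5.600554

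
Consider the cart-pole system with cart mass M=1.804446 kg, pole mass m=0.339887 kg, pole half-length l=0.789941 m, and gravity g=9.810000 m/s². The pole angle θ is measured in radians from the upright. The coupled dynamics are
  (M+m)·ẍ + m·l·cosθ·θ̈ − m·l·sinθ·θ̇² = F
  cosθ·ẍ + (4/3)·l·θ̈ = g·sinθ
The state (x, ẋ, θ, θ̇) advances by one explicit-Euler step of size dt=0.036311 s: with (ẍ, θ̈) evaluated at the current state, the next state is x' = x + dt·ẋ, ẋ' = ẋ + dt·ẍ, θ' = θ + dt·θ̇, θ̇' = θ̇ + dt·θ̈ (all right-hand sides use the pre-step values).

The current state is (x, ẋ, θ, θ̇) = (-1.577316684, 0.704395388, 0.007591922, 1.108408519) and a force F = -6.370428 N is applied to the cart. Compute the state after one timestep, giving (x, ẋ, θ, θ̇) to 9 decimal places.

sinθ=0.007591849, cosθ=0.999971181
temp = (F + m·l·θ̇²·sinθ)/(M+m) = (-6.370428 + 0.002504243)/2.144333 = -2.969652455
θ̈ = (g·sinθ − cosθ·temp)/(l·(4/3 − m·cos²θ/(M+m))) = 3.280033200
ẍ = temp − m·l·θ̈·cosθ/(M+m) = -3.380331651
Euler: x'=-1.577316684+0.036311·0.704395388=-1.551739383, ẋ'=0.704395388+0.036311·-3.380331651=0.581652165
       θ'=0.007591922+0.036311·1.108408519=0.047839344, θ̇'=1.108408519+0.036311·3.280033200=1.227509805

(-1.551739383, 0.581652165, 0.047839344, 1.227509805)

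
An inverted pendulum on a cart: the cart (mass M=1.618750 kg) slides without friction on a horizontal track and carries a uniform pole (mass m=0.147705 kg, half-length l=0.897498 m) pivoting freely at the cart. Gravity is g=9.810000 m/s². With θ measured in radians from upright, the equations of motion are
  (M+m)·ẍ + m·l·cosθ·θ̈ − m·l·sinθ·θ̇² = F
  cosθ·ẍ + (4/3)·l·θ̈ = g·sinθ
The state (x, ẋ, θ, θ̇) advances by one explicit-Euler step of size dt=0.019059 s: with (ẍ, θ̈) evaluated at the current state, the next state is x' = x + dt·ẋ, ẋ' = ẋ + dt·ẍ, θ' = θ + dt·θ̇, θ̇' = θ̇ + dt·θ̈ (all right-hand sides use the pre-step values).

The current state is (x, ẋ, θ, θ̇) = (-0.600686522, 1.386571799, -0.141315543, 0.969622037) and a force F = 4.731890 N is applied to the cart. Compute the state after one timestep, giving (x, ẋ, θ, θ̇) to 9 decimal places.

(-0.574259850, 1.442510114, -0.122835517, 0.901336837)

sinθ=-0.140845665, cosθ=0.990031564
temp = (F + m·l·θ̇²·sinθ)/(M+m) = (4.731890 + -0.017554042)/1.766455 = 2.668811806
θ̈ = (g·sinθ − cosθ·temp)/(l·(4/3 − m·cos²θ/(M+m))) = -3.582832280
ẍ = temp − m·l·θ̈·cosθ/(M+m) = 2.935007868
Euler: x'=-0.600686522+0.019059·1.386571799=-0.574259850, ẋ'=1.386571799+0.019059·2.935007868=1.442510114
       θ'=-0.141315543+0.019059·0.969622037=-0.122835517, θ̇'=0.969622037+0.019059·-3.582832280=0.901336837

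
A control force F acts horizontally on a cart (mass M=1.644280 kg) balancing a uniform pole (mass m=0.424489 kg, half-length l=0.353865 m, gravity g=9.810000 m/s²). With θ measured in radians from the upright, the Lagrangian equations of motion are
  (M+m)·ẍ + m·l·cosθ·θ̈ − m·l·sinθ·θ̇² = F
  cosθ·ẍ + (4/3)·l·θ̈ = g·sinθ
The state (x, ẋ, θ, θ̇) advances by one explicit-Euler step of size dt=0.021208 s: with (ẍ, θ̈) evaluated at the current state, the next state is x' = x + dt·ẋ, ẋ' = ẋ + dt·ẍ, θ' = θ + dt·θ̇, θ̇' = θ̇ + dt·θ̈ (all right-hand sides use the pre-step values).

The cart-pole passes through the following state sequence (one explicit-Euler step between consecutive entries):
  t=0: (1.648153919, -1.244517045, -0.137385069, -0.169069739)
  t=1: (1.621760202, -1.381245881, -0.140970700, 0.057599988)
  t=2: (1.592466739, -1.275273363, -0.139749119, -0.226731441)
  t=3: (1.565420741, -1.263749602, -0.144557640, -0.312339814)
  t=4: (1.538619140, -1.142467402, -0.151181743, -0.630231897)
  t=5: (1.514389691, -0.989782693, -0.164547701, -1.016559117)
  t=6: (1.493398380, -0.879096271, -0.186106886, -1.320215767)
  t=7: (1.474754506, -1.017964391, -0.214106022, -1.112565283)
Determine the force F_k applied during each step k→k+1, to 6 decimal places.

step 0→1:
  ẍ = (ẋ'−ẋ)/dt = (-1.381245881−-1.244517045)/0.021208 = -6.447041
  θ̈ = (θ̇'−θ̇)/dt = (0.057599988−-0.169069739)/0.021208 = 10.687935
  sinθ=-0.136953, cosθ=0.990578
  F = (M+m)·ẍ + m·l·cosθ·θ̈ − m·l·sinθ·θ̇² = -13.337438 + 1.590327 − -0.000588 = -11.746523
step 1→2:
  ẍ = (ẋ'−ẋ)/dt = (-1.275273363−-1.381245881)/0.021208 = 4.996818
  θ̈ = (θ̇'−θ̇)/dt = (-0.226731441−0.057599988)/0.021208 = -13.406801
  sinθ=-0.140504, cosθ=0.990080
  F = (M+m)·ẍ + m·l·cosθ·θ̈ − m·l·sinθ·θ̇² = 10.337262 + -1.993882 − -0.000070 = 8.343450
step 2→3:
  ẍ = (ẋ'−ẋ)/dt = (-1.263749602−-1.275273363)/0.021208 = 0.543369
  θ̈ = (θ̇'−θ̇)/dt = (-0.312339814−-0.226731441)/0.021208 = -4.036608
  sinθ=-0.139295, cosθ=0.990251
  F = (M+m)·ẍ + m·l·cosθ·θ̈ − m·l·sinθ·θ̇² = 1.124104 + -0.600435 − -0.001076 = 0.524745
step 3→4:
  ẍ = (ẋ'−ẋ)/dt = (-1.142467402−-1.263749602)/0.021208 = 5.718700
  θ̈ = (θ̇'−θ̇)/dt = (-0.630231897−-0.312339814)/0.021208 = -14.989253
  sinθ=-0.144055, cosθ=0.989570
  F = (M+m)·ẍ + m·l·cosθ·θ̈ − m·l·sinθ·θ̇² = 11.830670 + -2.228078 − -0.002111 = 9.604703
step 4→5:
  ẍ = (ẋ'−ẋ)/dt = (-0.989782693−-1.142467402)/0.021208 = 7.199392
  θ̈ = (θ̇'−θ̇)/dt = (-1.016559117−-0.630231897)/0.021208 = -18.216108
  sinθ=-0.150607, cosθ=0.988594
  F = (M+m)·ẍ + m·l·cosθ·θ̈ − m·l·sinθ·θ̇² = 14.893879 + -2.705064 − -0.008986 = 12.197801
step 5→6:
  ẍ = (ẋ'−ẋ)/dt = (-0.879096271−-0.989782693)/0.021208 = 5.219088
  θ̈ = (θ̇'−θ̇)/dt = (-1.320215767−-1.016559117)/0.021208 = -14.318024
  sinθ=-0.163806, cosθ=0.986493
  F = (M+m)·ẍ + m·l·cosθ·θ̈ − m·l·sinθ·θ̇² = 10.797088 + -2.121685 − -0.025427 = 8.700830
step 6→7:
  ẍ = (ẋ'−ẋ)/dt = (-1.017964391−-0.879096271)/0.021208 = -6.547912
  θ̈ = (θ̇'−θ̇)/dt = (-1.112565283−-1.320215767)/0.021208 = 9.791139
  sinθ=-0.185034, cosθ=0.982732
  F = (M+m)·ẍ + m·l·cosθ·θ̈ − m·l·sinθ·θ̇² = -13.546118 + 1.445348 − -0.048445 = -12.052325

F_0 = -11.746523 N
F_1 = 8.343450 N
F_2 = 0.524745 N
F_3 = 9.604703 N
F_4 = 12.197801 N
F_5 = 8.700830 N
F_6 = -12.052325 N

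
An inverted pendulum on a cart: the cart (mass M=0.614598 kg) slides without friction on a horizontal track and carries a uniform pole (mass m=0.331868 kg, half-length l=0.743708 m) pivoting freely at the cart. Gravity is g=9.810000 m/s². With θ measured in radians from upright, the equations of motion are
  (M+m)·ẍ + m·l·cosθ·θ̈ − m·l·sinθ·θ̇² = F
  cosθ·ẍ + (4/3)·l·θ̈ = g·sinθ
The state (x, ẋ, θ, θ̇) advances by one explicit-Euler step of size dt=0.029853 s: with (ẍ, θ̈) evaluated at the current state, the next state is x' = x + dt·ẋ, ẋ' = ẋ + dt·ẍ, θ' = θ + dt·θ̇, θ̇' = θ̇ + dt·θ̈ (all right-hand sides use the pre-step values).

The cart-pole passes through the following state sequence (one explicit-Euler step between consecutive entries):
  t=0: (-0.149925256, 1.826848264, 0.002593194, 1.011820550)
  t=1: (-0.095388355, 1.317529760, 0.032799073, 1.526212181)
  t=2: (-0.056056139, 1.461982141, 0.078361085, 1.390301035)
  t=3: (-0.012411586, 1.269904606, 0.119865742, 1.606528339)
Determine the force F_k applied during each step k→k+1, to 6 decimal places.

F_0 = -11.895426 N
F_1 = 3.437841 N
F_2 = -4.344817 N

step 0→1:
  ẍ = (ẋ'−ẋ)/dt = (1.317529760−1.826848264)/0.029853 = -17.060882
  θ̈ = (θ̇'−θ̇)/dt = (1.526212181−1.011820550)/0.029853 = 17.230819
  sinθ=0.002593, cosθ=0.999997
  F = (M+m)·ẍ + m·l·cosθ·θ̈ − m·l·sinθ·θ̇² = -16.147545 + 4.252774 − 0.000655 = -11.895426
step 1→2:
  ẍ = (ẋ'−ẋ)/dt = (1.461982141−1.317529760)/0.029853 = 4.838789
  θ̈ = (θ̇'−θ̇)/dt = (1.390301035−1.526212181)/0.029853 = -4.552680
  sinθ=0.032793, cosθ=0.999462
  F = (M+m)·ẍ + m·l·cosθ·θ̈ − m·l·sinθ·θ̇² = 4.579750 + -1.123056 − 0.018853 = 3.437841
step 2→3:
  ẍ = (ẋ'−ẋ)/dt = (1.269904606−1.461982141)/0.029853 = -6.434112
  θ̈ = (θ̇'−θ̇)/dt = (1.606528339−1.390301035)/0.029853 = 7.243068
  sinθ=0.078281, cosθ=0.996931
  F = (M+m)·ẍ + m·l·cosθ·θ̈ − m·l·sinθ·θ̇² = -6.089668 + 1.782197 − 0.037346 = -4.344817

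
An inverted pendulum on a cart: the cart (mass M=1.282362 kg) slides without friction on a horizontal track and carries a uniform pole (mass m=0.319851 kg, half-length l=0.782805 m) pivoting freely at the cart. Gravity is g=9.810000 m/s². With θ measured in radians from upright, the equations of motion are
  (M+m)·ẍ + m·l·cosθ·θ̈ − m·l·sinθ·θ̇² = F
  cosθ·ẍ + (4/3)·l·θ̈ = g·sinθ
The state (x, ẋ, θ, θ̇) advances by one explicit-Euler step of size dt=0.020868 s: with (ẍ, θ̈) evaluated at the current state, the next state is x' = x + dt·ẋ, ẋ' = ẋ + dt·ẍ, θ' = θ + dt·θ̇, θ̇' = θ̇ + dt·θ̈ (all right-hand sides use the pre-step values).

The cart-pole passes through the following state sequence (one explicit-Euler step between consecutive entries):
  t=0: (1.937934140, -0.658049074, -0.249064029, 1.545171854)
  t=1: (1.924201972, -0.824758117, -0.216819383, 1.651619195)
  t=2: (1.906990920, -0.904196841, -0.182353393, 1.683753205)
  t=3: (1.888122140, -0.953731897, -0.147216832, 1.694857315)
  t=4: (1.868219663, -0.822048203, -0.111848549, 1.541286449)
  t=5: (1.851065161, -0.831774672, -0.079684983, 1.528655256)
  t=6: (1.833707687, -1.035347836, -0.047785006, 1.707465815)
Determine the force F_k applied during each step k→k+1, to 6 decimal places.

step 0→1:
  ẍ = (ẋ'−ẋ)/dt = (-0.824758117−-0.658049074)/0.020868 = -7.988741
  θ̈ = (θ̇'−θ̇)/dt = (1.651619195−1.545171854)/0.020868 = 5.100984
  sinθ=-0.246497, cosθ=0.969144
  F = (M+m)·ẍ + m·l·cosθ·θ̈ − m·l·sinθ·θ̇² = -12.799664 + 1.237780 − -0.147356 = -11.414529
step 1→2:
  ẍ = (ẋ'−ẋ)/dt = (-0.904196841−-0.824758117)/0.020868 = -3.806724
  θ̈ = (θ̇'−θ̇)/dt = (1.683753205−1.651619195)/0.020868 = 1.539870
  sinθ=-0.215125, cosθ=0.976587
  F = (M+m)·ẍ + m·l·cosθ·θ̈ − m·l·sinθ·θ̇² = -6.099183 + 0.376527 − -0.146930 = -5.575726
step 2→3:
  ẍ = (ẋ'−ẋ)/dt = (-0.953731897−-0.904196841)/0.020868 = -2.373733
  θ̈ = (θ̇'−θ̇)/dt = (1.694857315−1.683753205)/0.020868 = 0.532112
  sinθ=-0.181344, cosθ=0.983420
  F = (M+m)·ẍ + m·l·cosθ·θ̈ − m·l·sinθ·θ̇² = -3.803226 + 0.131022 − -0.128725 = -3.543479
step 3→4:
  ẍ = (ẋ'−ẋ)/dt = (-0.822048203−-0.953731897)/0.020868 = 6.310317
  θ̈ = (θ̇'−θ̇)/dt = (1.541286449−1.694857315)/0.020868 = -7.359156
  sinθ=-0.146686, cosθ=0.989183
  F = (M+m)·ẍ + m·l·cosθ·θ̈ − m·l·sinθ·θ̇² = 10.110472 + -1.822662 − -0.105501 = 8.393311
step 4→5:
  ẍ = (ẋ'−ẋ)/dt = (-0.831774672−-0.822048203)/0.020868 = -0.466095
  θ̈ = (θ̇'−θ̇)/dt = (1.528655256−1.541286449)/0.020868 = -0.605290
  sinθ=-0.111615, cosθ=0.993751
  F = (M+m)·ẍ + m·l·cosθ·θ̈ − m·l·sinθ·θ̇² = -0.746783 + -0.150606 − -0.066388 = -0.831001
step 5→6:
  ẍ = (ẋ'−ẋ)/dt = (-1.035347836−-0.831774672)/0.020868 = -9.755279
  θ̈ = (θ̇'−θ̇)/dt = (1.707465815−1.528655256)/0.020868 = 8.568649
  sinθ=-0.079601, cosθ=0.996827
  F = (M+m)·ẍ + m·l·cosθ·θ̈ − m·l·sinθ·θ̇² = -15.630035 + 2.138619 − -0.046573 = -13.444843

F_0 = -11.414529 N
F_1 = -5.575726 N
F_2 = -3.543479 N
F_3 = 8.393311 N
F_4 = -0.831001 N
F_5 = -13.444843 N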